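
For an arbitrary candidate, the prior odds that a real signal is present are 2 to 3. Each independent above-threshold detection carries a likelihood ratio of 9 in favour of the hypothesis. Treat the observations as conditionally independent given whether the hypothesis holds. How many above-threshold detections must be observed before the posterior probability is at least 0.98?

2

Prior odds = 2/3.
Likelihood ratio per above-threshold detection = 9.
Target posterior odds = 0.98/0.02 = 49.
Need (2/3) × 9ⁿ ≥ 49, i.e. 9ⁿ ≥ 73.5.
9¹ = 9 falls short of 73.5 but 9² = 81 reaches it, so n = 2.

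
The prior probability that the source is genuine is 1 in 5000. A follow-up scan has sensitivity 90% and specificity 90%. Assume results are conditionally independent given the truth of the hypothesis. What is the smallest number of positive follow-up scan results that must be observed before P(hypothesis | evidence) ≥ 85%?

5

Prior odds: 0.0002 ÷ 0.9998 = 1/4999.
False-positive rate = 1 − 0.9 = 0.1; likelihood ratio of a positive = 0.9/0.1 = 9.
Target odds: 0.85 ÷ 0.15 = 17/3.
Need (1/4999) × 9ⁿ ≥ 17/3, i.e. 9ⁿ ≥ 84983/3.
9⁴ = 6561 falls short of 84983/3 but 9⁵ = 59049 reaches it, so n = 5.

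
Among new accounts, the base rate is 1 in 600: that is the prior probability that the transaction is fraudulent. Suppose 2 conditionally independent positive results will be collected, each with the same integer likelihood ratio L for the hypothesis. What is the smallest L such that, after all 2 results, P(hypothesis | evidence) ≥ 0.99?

244

Prior odds = (1/600)/(599/600) = 1/599.
Target odds = 0.99/0.01 = 99.
Need L² ≥ 99 ÷ (1/599) = 59301.
243² = 59049 < 59301 ≤ 59536 = 244², so L = 244.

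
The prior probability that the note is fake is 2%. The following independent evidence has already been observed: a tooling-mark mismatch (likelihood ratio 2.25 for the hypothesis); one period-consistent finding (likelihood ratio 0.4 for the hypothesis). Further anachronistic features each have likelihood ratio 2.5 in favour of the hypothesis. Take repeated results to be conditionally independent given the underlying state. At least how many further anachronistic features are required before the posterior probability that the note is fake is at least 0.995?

11

Prior odds = 0.02/0.98 = 1/49.
Combined Bayes factor of the evidence already in hand = 2.25 × 0.4 = 0.9.
Odds after that evidence = (1/49) × 0.9 = 9/490.
Target odds = 0.995/0.005 = 199.
Need 2.5ⁿ ≥ 199 ÷ (9/490) = 97510/9.
2.5¹⁰ = 9765625/1024 falls short of 97510/9 but 2.5¹¹ = 48828125/2048 reaches it, so n = 11.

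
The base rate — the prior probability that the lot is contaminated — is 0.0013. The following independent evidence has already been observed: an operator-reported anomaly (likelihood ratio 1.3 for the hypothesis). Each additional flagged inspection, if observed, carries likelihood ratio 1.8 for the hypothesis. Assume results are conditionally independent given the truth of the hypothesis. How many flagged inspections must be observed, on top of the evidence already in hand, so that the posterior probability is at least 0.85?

14

Prior odds = 0.0013/0.9987 = 13/9987.
Bayes factor of the evidence already in hand = 1.3.
Odds after that evidence = (13/9987) × 1.3 = 169/99870.
Target odds = 0.85/0.15 = 17/3.
Need 1.8ⁿ ≥ 17/3 ÷ (169/99870) = 565930/169.
1.8¹³ ≈2082.3 falls short of 565930/169 but 1.8¹⁴ ≈3748.13 reaches it, so n = 14.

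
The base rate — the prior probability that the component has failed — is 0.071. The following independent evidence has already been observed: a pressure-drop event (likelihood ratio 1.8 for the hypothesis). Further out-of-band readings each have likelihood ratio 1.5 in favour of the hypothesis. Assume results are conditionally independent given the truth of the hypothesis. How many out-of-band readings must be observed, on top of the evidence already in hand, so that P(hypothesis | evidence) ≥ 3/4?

Prior odds = 0.071/0.929 = 71/929.
Bayes factor of the evidence already in hand = 1.8.
Odds after that evidence = (71/929) × 1.8 = 639/4645.
Target odds = 0.75/0.25 = 3.
Need 1.5ⁿ ≥ 3 ÷ (639/4645) = 4645/213.
1.5⁷ = 17.0859375 falls short of 4645/213 but 1.5⁸ = 25.62890625 reaches it, so n = 8.

8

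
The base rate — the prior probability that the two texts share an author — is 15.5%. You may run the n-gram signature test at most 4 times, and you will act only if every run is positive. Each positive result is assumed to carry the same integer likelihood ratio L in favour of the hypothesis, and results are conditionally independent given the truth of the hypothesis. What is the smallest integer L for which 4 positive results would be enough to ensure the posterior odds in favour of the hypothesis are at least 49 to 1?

Prior odds = 0.155/0.845 = 31/169.
Target odds = 49.
Need L⁴ ≥ 49 ÷ (31/169) = 8281/31.
4⁴ = 256 < 8281/31 ≤ 625 = 5⁴, so L = 5.

5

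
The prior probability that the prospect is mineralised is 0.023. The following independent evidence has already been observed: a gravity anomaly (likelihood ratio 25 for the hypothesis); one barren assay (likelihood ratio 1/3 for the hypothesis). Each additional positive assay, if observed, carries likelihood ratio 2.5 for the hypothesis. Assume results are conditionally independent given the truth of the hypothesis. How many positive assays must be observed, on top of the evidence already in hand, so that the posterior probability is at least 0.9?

5

Prior odds = 0.023/0.977 = 23/977.
Combined Bayes factor of the evidence already in hand = 25 × (1/3) = 25/3.
Odds after that evidence = (23/977) × 25/3 = 575/2931.
Target odds = 0.9/0.1 = 9.
Need 2.5ⁿ ≥ 9 ÷ (575/2931) = 26379/575.
2.5⁴ = 39.0625 falls short of 26379/575 but 2.5⁵ = 97.65625 reaches it, so n = 5.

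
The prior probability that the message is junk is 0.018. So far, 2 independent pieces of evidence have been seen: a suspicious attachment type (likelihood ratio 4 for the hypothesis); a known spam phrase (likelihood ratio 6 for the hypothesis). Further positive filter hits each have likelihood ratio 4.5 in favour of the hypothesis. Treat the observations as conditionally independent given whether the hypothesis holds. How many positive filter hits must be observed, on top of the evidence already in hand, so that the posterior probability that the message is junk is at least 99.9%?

6

Prior odds = 0.018/0.982 = 9/491.
Combined Bayes factor of the evidence already in hand = 4 × 6 = 24.
Odds after that evidence = (9/491) × 24 = 216/491.
Target odds = 0.999/0.001 = 999.
Need 4.5ⁿ ≥ 999 ÷ (216/491) = 2270.875.
4.5⁵ = 1845.28125 falls short of 2270.875 but 4.5⁶ = 8303.765625 reaches it, so n = 6.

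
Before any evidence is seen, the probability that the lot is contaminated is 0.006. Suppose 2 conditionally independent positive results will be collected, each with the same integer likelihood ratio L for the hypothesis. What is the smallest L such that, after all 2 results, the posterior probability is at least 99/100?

129

Prior odds = 0.006/0.994 = 3/497.
Target odds = 0.99/0.01 = 99.
Need L² ≥ 99 ÷ (3/497) = 16401.
128² = 16384 < 16401 ≤ 16641 = 129², so L = 129.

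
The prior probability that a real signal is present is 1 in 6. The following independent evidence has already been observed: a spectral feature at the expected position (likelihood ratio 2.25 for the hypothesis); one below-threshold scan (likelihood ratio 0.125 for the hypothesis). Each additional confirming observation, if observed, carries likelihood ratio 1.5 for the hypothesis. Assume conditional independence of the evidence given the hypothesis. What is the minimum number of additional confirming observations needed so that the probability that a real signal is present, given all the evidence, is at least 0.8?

11

Prior odds = (1/6)/(5/6) = 0.2.
Combined Bayes factor of the evidence already in hand = 2.25 × 0.125 = 0.28125.
Odds after that evidence = 0.2 × 0.28125 = 0.05625.
Target odds = 0.8/0.2 = 4.
Need 1.5ⁿ ≥ 4 ÷ 0.05625 = 640/9.
1.5¹⁰ = 59049/1024 falls short of 640/9 but 1.5¹¹ = 177147/2048 reaches it, so n = 11.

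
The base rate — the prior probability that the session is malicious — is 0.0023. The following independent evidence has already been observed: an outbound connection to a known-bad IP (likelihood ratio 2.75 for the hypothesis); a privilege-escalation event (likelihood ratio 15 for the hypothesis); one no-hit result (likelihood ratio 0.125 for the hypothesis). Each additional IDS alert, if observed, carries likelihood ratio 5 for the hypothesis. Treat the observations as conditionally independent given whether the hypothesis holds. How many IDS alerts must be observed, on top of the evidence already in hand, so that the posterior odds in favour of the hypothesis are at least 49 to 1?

Prior odds = 0.0023/0.9977 = 23/9977.
Combined Bayes factor of the evidence already in hand = 2.75 × 15 × 0.125 = 5.15625.
Odds after that evidence = (23/9977) × 5.15625 = 345/29024.
Target odds = 49.
Need 5ⁿ ≥ 49 ÷ (345/29024) = 1422176/345.
5⁵ = 3125 falls short of 1422176/345 but 5⁶ = 15625 reaches it, so n = 6.

6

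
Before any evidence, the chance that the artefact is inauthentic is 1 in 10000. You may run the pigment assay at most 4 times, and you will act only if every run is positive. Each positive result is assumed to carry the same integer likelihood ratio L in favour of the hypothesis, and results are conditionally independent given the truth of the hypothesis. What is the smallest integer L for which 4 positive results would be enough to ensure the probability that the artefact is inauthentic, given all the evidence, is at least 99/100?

Prior odds = 0.0001/0.9999 = 1/9999.
Target odds = 0.99/0.01 = 99.
Need L⁴ ≥ 99 ÷ (1/9999) = 989901.
31⁴ = 923521 < 989901 ≤ 1048576 = 32⁴, so L = 32.

32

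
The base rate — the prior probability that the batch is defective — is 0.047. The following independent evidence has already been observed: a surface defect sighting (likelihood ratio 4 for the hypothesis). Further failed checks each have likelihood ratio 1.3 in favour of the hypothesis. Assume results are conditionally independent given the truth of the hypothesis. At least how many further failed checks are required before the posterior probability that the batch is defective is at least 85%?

13

Prior odds = 0.047/0.953 = 47/953.
Bayes factor of the evidence already in hand = 4.
Odds after that evidence = (47/953) × 4 = 188/953.
Target odds = 0.85/0.15 = 17/3.
Need 1.3ⁿ ≥ 17/3 ÷ (188/953) = 16201/564.
1.3¹² ≈23.2981 falls short of 16201/564 but 1.3¹³ ≈30.2875 reaches it, so n = 13.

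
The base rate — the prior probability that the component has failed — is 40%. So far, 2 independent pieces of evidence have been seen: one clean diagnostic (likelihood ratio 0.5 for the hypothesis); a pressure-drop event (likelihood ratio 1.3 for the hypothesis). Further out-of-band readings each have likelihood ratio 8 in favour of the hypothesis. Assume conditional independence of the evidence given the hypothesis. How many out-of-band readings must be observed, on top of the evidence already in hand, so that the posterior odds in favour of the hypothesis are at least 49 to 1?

3

Prior odds = 0.4/0.6 = 2/3.
Combined Bayes factor of the evidence already in hand = 0.5 × 1.3 = 0.65.
Odds after that evidence = (2/3) × 0.65 = 13/30.
Target odds = 49.
Need 8ⁿ ≥ 49 ÷ (13/30) = 1470/13.
8² = 64 falls short of 1470/13 but 8³ = 512 reaches it, so n = 3.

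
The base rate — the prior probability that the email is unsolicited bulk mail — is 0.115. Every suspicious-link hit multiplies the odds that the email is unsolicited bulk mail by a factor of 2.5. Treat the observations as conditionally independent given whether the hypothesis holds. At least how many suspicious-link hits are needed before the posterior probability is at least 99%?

8

Prior odds = 0.115/0.885 = 23/177.
Likelihood ratio per suspicious-link hit = 2.5.
Target posterior odds = 0.99/0.01 = 99.
Need (23/177) × 2.5ⁿ ≥ 99, i.e. 2.5ⁿ ≥ 17523/23.
2.5⁷ = 610.3515625 falls short of 17523/23 but 2.5⁸ = 390625/256 reaches it, so n = 8.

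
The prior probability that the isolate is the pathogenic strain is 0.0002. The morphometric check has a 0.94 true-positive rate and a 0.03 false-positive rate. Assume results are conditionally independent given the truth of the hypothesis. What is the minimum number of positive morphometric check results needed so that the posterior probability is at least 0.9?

Prior odds = 0.0002/0.9998 = 1/4999.
Likelihood ratio of a positive result = 0.94/0.03 = 94/3.
Target odds: 0.9 ÷ 0.1 = 9.
Need (1/4999) × (94/3)ⁿ ≥ 9, i.e. (94/3)ⁿ ≥ 44991.
(94/3)³ = 830584/27 falls short of 44991 but (94/3)⁴ = 78074896/81 reaches it, so n = 4.

4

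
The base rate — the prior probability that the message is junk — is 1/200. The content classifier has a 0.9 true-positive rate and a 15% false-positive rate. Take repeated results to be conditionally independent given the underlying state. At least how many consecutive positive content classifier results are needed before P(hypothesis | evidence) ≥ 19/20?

Prior odds = 0.005/0.995 = 1/199.
Likelihood ratio of a positive result = 0.9/0.15 = 6.
Target odds: 0.95 ÷ 0.05 = 19.
Need (1/199) × 6ⁿ ≥ 19, i.e. 6ⁿ ≥ 3781.
6⁴ = 1296 falls short of 3781 but 6⁵ = 7776 reaches it, so n = 5.

5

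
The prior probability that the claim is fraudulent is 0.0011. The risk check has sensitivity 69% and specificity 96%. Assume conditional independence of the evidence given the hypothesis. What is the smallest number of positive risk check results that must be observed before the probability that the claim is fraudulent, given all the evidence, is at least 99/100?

Prior odds = 0.0011/0.9989 = 11/9989.
False-positive rate = 1 − 0.96 = 0.04; likelihood ratio of a positive = 0.69/0.04 = 17.25.
Target posterior odds = 0.99/0.01 = 99.
Require 17.25ⁿ ≥ 99 ÷ (11/9989) = 89901.
17.25⁴ = 22667121/256 falls short of 89901 but 17.25⁵ ≈1.52737e+06 reaches it, so n = 5.

5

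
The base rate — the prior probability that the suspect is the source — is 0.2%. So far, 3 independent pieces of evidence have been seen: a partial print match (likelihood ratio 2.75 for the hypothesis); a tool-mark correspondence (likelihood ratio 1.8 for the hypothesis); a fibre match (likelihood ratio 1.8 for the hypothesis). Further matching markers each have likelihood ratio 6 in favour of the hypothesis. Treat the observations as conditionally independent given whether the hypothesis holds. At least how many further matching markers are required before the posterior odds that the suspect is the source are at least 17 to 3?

4

Prior odds = 0.002/0.998 = 1/499.
Combined Bayes factor of the evidence already in hand = 2.75 × 1.8 × 1.8 = 8.91.
Odds after that evidence = (1/499) × 8.91 = 891/49900.
Target odds = 17/3.
Need 6ⁿ ≥ 17/3 ÷ (891/49900) = 848300/2673.
6³ = 216 falls short of 848300/2673 but 6⁴ = 1296 reaches it, so n = 4.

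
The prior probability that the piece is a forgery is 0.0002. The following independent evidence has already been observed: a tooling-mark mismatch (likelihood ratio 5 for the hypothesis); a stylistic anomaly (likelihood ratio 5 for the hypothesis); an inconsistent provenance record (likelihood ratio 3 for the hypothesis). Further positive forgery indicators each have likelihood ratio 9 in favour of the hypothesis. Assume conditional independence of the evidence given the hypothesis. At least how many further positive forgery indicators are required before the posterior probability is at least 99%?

5

Prior odds = 0.0002/0.9998 = 1/4999.
Combined Bayes factor of the evidence already in hand = 5 × 5 × 3 = 75.
Odds after that evidence = (1/4999) × 75 = 75/4999.
Target odds = 0.99/0.01 = 99.
Need 9ⁿ ≥ 99 ÷ (75/4999) = 6598.68.
9⁴ = 6561 falls short of 6598.68 but 9⁵ = 59049 reaches it, so n = 5.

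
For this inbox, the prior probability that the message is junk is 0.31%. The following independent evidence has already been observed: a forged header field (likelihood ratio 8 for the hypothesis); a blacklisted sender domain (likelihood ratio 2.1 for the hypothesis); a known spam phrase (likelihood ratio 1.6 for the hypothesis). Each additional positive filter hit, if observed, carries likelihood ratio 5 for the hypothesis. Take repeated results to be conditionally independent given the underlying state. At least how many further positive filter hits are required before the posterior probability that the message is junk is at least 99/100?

5

Prior odds = 0.0031/0.9969 = 31/9969.
Combined Bayes factor of the evidence already in hand = 8 × 2.1 × 1.6 = 26.88.
Odds after that evidence = (31/9969) × 26.88 = 6944/83075.
Target odds = 0.99/0.01 = 99.
Need 5ⁿ ≥ 99 ÷ (6944/83075) = 8224425/6944.
5⁴ = 625 falls short of 8224425/6944 but 5⁵ = 3125 reaches it, so n = 5.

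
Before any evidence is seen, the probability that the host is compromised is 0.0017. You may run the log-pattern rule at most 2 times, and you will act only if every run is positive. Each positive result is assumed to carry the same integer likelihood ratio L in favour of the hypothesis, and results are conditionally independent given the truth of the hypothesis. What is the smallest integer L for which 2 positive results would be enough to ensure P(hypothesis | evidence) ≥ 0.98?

170

Prior odds = 0.0017/0.9983 = 17/9983.
Target odds = 0.98/0.02 = 49.
Need L² ≥ 49 ÷ (17/9983) = 489167/17.
169² = 28561 < 489167/17 ≤ 28900 = 170², so L = 170.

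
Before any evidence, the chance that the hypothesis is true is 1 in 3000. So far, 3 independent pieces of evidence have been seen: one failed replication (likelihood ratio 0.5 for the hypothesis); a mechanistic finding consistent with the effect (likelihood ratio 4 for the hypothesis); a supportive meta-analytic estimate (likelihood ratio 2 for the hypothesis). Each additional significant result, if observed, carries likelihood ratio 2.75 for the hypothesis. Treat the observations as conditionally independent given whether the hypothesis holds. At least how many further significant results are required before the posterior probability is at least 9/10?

Prior odds = (1/3000)/(2999/3000) = 1/2999.
Combined Bayes factor of the evidence already in hand = 0.5 × 4 × 2 = 4.
Odds after that evidence = (1/2999) × 4 = 4/2999.
Target odds = 0.9/0.1 = 9.
Need 2.75ⁿ ≥ 9 ÷ (4/2999) = 6747.75.
2.75⁸ = 214358881/65536 falls short of 6747.75 but 2.75⁹ ≈8994.86 reaches it, so n = 9.

9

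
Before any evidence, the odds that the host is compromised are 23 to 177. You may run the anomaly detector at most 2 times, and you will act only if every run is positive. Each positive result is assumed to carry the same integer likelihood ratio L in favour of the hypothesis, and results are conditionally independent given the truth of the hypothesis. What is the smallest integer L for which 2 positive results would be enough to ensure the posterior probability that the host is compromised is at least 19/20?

13

Prior odds = 23/177.
Target odds = 0.95/0.05 = 19.
Need L² ≥ 19 ÷ (23/177) = 3363/23.
12² = 144 < 3363/23 ≤ 169 = 13², so L = 13.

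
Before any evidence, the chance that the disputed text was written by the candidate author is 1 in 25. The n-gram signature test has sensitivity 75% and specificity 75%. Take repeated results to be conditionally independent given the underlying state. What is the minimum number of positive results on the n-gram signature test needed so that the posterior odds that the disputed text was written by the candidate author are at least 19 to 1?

6

Prior odds = 0.04/0.96 = 1/24.
False-positive rate = 1 − 0.75 = 0.25; likelihood ratio of a positive = 0.75/0.25 = 3.
Target odds = 19.
Require 3ⁿ ≥ 19 ÷ (1/24) = 456.
3⁵ = 243 falls short of 456 but 3⁶ = 729 reaches it, so n = 6.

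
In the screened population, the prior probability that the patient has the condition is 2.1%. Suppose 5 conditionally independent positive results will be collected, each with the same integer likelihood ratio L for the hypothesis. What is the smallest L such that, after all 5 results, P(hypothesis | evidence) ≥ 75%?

Prior odds = 0.021/0.979 = 21/979.
Target odds = 0.75/0.25 = 3.
Need L⁵ ≥ 3 ÷ (21/979) = 979/7.
2⁵ = 32 < 979/7 ≤ 243 = 3⁵, so L = 3.

3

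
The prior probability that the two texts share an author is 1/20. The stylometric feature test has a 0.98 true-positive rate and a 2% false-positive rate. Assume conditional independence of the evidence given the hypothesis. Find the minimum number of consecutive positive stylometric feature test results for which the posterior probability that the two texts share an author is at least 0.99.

Prior odds = 0.05/0.95 = 1/19.
Likelihood ratio of a positive result = 0.98/0.02 = 49.
Target posterior odds = 0.99/0.01 = 99.
Require 49ⁿ ≥ 99 ÷ (1/19) = 1881.
49¹ = 49 falls short of 1881 but 49² = 2401 reaches it, so n = 2.

2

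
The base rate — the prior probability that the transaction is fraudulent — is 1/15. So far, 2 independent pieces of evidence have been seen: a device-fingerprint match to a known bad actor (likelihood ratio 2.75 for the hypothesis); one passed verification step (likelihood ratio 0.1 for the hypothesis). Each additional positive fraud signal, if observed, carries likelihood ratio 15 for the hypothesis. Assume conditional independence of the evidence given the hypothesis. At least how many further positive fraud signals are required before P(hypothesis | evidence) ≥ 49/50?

Prior odds = (1/15)/(14/15) = 1/14.
Combined Bayes factor of the evidence already in hand = 2.75 × 0.1 = 0.275.
Odds after that evidence = (1/14) × 0.275 = 11/560.
Target odds = 0.98/0.02 = 49.
Need 15ⁿ ≥ 49 ÷ (11/560) = 27440/11.
15² = 225 falls short of 27440/11 but 15³ = 3375 reaches it, so n = 3.

3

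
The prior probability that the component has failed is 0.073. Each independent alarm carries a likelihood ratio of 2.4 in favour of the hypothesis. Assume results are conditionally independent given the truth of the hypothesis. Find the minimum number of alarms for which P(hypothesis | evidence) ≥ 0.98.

8

Prior odds: 0.073 ÷ 0.927 = 73/927.
Likelihood ratio per alarm = 2.4.
Target odds: 0.98 ÷ 0.02 = 49.
Require 2.4ⁿ ≥ 49 ÷ (73/927) = 45423/73.
2.4⁷ = 35831808/78125 falls short of 45423/73 but 2.4⁸ = 429981696/390625 reaches it, so n = 8.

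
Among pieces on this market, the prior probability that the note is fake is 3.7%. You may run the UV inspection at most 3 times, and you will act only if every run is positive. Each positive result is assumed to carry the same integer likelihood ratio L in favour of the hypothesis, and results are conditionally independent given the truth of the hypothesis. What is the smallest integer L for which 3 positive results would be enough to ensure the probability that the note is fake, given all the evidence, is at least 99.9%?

Prior odds = 0.037/0.963 = 37/963.
Target odds = 0.999/0.001 = 999.
Need L³ ≥ 999 ÷ (37/963) = 26001.
29³ = 24389 < 26001 ≤ 27000 = 30³, so L = 30.

30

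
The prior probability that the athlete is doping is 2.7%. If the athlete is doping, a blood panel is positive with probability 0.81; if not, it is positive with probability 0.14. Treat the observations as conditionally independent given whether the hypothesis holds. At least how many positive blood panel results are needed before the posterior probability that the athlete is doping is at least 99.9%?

Prior odds = 0.027/0.973 = 27/973.
Likelihood ratio of a positive = 0.81/0.14 = 81/14.
Target odds: 0.999 ÷ 0.001 = 999.
Require (81/14)ⁿ ≥ 999 ÷ (27/973) = 36001.
(81/14)⁵ ≈6483.13 falls short of 36001 but (81/14)⁶ ≈37509.6 reaches it, so n = 6.

6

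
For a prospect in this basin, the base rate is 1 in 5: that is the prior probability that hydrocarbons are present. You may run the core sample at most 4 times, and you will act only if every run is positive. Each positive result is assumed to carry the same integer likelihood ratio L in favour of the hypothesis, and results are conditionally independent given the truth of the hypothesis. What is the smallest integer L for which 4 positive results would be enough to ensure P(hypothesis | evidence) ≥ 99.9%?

Prior odds = 0.2/0.8 = 0.25.
Target odds = 0.999/0.001 = 999.
Need L⁴ ≥ 999 ÷ 0.25 = 3996.
7⁴ = 2401 < 3996 ≤ 4096 = 8⁴, so L = 8.

8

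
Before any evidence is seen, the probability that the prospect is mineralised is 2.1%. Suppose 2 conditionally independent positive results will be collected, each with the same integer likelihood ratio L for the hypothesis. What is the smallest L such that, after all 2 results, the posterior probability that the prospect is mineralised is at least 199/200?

Prior odds = 0.021/0.979 = 21/979.
Target odds = 0.995/0.005 = 199.
Need L² ≥ 199 ÷ (21/979) = 194821/21.
96² = 9216 < 194821/21 ≤ 9409 = 97², so L = 97.

97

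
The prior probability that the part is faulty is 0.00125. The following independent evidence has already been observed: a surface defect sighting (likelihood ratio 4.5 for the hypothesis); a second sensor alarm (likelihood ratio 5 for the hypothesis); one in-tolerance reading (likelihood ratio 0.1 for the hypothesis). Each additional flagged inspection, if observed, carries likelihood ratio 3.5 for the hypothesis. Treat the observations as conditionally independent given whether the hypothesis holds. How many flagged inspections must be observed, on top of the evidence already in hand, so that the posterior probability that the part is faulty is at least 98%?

8

Prior odds = 0.00125/0.99875 = 1/799.
Combined Bayes factor of the evidence already in hand = 4.5 × 5 × 0.1 = 2.25.
Odds after that evidence = (1/799) × 2.25 = 9/3196.
Target odds = 0.98/0.02 = 49.
Need 3.5ⁿ ≥ 49 ÷ (9/3196) = 156604/9.
3.5⁷ = 823543/128 falls short of 156604/9 but 3.5⁸ = 5764801/256 reaches it, so n = 8.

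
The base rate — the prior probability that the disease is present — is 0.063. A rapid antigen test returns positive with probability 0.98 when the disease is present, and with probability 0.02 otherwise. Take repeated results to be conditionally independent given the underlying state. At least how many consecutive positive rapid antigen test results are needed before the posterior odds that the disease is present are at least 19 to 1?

Prior odds = 0.063/0.937 = 63/937.
Likelihood ratio of a positive result = 0.98/0.02 = 49.
Target odds = 19.
Require 49ⁿ ≥ 19 ÷ (63/937) = 17803/63.
49¹ = 49 falls short of 17803/63 but 49² = 2401 reaches it, so n = 2.

2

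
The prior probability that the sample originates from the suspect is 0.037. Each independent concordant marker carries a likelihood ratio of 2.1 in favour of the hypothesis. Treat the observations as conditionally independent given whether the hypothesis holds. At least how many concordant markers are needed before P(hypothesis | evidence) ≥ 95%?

9

Prior odds: 0.037 ÷ 0.963 = 37/963.
Likelihood ratio per concordant marker = 2.1.
Target odds: 0.95 ÷ 0.05 = 19.
Require 2.1ⁿ ≥ 19 ÷ (37/963) = 18297/37.
2.1⁸ ≈378.229 falls short of 18297/37 but 2.1⁹ ≈794.28 reaches it, so n = 9.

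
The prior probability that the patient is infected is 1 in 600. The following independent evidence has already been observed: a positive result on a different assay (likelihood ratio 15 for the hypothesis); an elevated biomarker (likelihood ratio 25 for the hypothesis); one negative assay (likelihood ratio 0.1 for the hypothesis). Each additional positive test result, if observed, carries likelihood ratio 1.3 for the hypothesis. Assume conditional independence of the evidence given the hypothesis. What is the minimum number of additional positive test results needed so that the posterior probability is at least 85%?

18

Prior odds = (1/600)/(599/600) = 1/599.
Combined Bayes factor of the evidence already in hand = 15 × 25 × 0.1 = 37.5.
Odds after that evidence = (1/599) × 37.5 = 75/1198.
Target odds = 0.85/0.15 = 17/3.
Need 1.3ⁿ ≥ 17/3 ÷ (75/1198) = 20366/225.
1.3¹⁷ ≈86.5042 falls short of 20366/225 but 1.3¹⁸ ≈112.455 reaches it, so n = 18.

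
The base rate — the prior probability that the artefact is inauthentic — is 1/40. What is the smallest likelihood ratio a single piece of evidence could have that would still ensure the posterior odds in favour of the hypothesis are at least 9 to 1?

351

Prior odds = 0.025/0.975 = 1/39.
Target odds = 9.
Required Bayes factor = 9 ÷ (1/39) = 351.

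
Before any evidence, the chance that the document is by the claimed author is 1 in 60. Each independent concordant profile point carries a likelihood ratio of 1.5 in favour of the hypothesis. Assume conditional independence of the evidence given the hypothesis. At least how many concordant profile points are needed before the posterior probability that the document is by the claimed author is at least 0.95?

18

Prior odds = (1/60)/(59/60) = 1/59.
Likelihood ratio per concordant profile point = 1.5.
Target posterior odds = 0.95/0.05 = 19.
Require 1.5ⁿ ≥ 19 ÷ (1/59) = 1121.
1.5¹⁷ = 129140163/131072 falls short of 1121 but 1.5¹⁸ = 387420489/262144 reaches it, so n = 18.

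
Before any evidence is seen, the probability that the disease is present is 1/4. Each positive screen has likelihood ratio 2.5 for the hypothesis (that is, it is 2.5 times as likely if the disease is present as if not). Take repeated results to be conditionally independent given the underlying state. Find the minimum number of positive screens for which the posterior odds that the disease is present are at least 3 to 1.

Prior odds = 0.25/0.75 = 1/3.
Likelihood ratio per positive screen = 2.5.
Target odds = 3.
Need (1/3) × 2.5ⁿ ≥ 3, i.e. 2.5ⁿ ≥ 9.
2.5² = 6.25 falls short of 9 but 2.5³ = 15.625 reaches it, so n = 3.

3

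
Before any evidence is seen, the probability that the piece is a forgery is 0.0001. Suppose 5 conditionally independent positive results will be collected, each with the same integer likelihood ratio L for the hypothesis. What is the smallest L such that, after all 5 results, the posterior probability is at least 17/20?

Prior odds = 0.0001/0.9999 = 1/9999.
Target odds = 0.85/0.15 = 17/3.
Need L⁵ ≥ 17/3 ÷ (1/9999) = 56661.
8⁵ = 32768 < 56661 ≤ 59049 = 9⁵, so L = 9.

9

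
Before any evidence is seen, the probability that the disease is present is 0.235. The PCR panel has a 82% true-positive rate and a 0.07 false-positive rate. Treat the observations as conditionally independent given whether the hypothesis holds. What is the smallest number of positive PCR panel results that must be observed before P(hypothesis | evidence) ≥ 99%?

Prior odds = 0.235/0.765 = 47/153.
Likelihood ratio of a positive result = 0.82/0.07 = 82/7.
Target odds: 0.99 ÷ 0.01 = 99.
Require (82/7)ⁿ ≥ 99 ÷ (47/153) = 15147/47.
(82/7)² = 6724/49 falls short of 15147/47 but (82/7)³ = 551368/343 reaches it, so n = 3.

3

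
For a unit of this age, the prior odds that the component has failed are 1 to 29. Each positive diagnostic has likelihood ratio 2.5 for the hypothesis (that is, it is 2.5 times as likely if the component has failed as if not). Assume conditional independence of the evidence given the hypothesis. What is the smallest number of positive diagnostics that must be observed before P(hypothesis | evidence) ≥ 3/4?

Prior odds = 1/29.
Likelihood ratio per positive diagnostic = 2.5.
Target odds: 0.75 ÷ 0.25 = 3.
Need (1/29) × 2.5ⁿ ≥ 3, i.e. 2.5ⁿ ≥ 87.
2.5⁴ = 39.0625 falls short of 87 but 2.5⁵ = 97.65625 reaches it, so n = 5.

5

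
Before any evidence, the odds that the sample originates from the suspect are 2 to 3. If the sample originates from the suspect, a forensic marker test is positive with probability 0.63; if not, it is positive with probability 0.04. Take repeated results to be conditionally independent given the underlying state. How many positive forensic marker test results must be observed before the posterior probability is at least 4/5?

Prior odds = 2/3.
Likelihood ratio of a positive = 0.63/0.04 = 15.75.
Target posterior odds = 0.8/0.2 = 4.
Require 15.75ⁿ ≥ 4 ÷ (2/3) = 6.
15.75¹ = 15.75, which meets the required 6; so n = 1.

1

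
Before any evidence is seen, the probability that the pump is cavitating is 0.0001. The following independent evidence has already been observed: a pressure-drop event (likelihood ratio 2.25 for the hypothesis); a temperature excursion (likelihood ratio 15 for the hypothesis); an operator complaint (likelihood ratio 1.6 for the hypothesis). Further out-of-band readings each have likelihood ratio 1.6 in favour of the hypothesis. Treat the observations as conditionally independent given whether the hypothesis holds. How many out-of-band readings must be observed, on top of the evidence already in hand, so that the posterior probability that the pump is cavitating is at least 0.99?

Prior odds = 0.0001/0.9999 = 1/9999.
Combined Bayes factor of the evidence already in hand = 2.25 × 15 × 1.6 = 54.
Odds after that evidence = (1/9999) × 54 = 6/1111.
Target odds = 0.99/0.01 = 99.
Need 1.6ⁿ ≥ 99 ÷ (6/1111) = 18331.5.
1.6²⁰ ≈12089.3 falls short of 18331.5 but 1.6²¹ ≈19342.8 reaches it, so n = 21.

21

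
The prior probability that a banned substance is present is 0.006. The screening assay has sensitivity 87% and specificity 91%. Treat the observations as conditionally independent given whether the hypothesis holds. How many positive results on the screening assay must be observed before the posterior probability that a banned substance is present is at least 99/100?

Prior odds: 0.006 ÷ 0.994 = 3/497.
False-positive rate = 1 − 0.91 = 0.09; likelihood ratio of a positive = 0.87/0.09 = 29/3.
Target posterior odds = 0.99/0.01 = 99.
Need (3/497) × (29/3)ⁿ ≥ 99, i.e. (29/3)ⁿ ≥ 16401.
(29/3)⁴ = 707281/81 falls short of 16401 but (29/3)⁵ = 20511149/243 reaches it, so n = 5.

5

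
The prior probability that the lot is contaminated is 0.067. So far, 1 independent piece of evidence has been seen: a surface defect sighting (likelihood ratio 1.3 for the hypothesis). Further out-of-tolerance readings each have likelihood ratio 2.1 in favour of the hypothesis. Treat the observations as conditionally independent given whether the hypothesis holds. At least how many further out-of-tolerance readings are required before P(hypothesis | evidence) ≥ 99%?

10

Prior odds = 0.067/0.933 = 67/933.
Bayes factor of the evidence already in hand = 1.3.
Odds after that evidence = (67/933) × 1.3 = 871/9330.
Target odds = 0.99/0.01 = 99.
Need 2.1ⁿ ≥ 99 ÷ (871/9330) = 923670/871.
2.1⁹ ≈794.28 falls short of 923670/871 but 2.1¹⁰ ≈1667.99 reaches it, so n = 10.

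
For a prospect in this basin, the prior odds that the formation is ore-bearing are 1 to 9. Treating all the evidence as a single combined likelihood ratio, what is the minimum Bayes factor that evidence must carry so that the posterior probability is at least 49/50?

441

Prior odds = 1/9.
Target odds = 0.98/0.02 = 49.
Required Bayes factor = 49 ÷ (1/9) = 441.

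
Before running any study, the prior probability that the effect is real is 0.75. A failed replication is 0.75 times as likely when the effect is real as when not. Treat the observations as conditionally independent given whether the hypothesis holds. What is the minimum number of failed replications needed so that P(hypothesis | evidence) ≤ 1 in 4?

Prior odds: 0.75 ÷ 0.25 = 3.
Likelihood ratio per failed replication = 0.75.
Target odds: 0.25 ÷ 0.75 = 1/3.
Require 0.75ⁿ ≤ 1/3 ÷ 3 = 1/9.
0.75⁷ = 2187/16384 is still above 1/9 but 0.75⁸ = 6561/65536 is at or below it, so n = 8.

8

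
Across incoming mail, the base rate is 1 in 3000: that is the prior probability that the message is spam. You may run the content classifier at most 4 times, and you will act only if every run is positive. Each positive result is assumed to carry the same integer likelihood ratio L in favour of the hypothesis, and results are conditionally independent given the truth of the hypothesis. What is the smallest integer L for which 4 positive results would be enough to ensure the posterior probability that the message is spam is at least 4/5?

Prior odds = (1/3000)/(2999/3000) = 1/2999.
Target odds = 0.8/0.2 = 4.
Need L⁴ ≥ 4 ÷ (1/2999) = 11996.
10⁴ = 10000 < 11996 ≤ 14641 = 11⁴, so L = 11.

11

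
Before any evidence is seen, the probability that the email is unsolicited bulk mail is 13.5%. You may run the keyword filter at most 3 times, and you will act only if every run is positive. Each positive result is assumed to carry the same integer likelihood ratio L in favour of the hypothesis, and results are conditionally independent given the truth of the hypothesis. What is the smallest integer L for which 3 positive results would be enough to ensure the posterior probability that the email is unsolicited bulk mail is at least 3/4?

3

Prior odds = 0.135/0.865 = 27/173.
Target odds = 0.75/0.25 = 3.
Need L³ ≥ 3 ÷ (27/173) = 173/9.
2³ = 8 < 173/9 ≤ 27 = 3³, so L = 3.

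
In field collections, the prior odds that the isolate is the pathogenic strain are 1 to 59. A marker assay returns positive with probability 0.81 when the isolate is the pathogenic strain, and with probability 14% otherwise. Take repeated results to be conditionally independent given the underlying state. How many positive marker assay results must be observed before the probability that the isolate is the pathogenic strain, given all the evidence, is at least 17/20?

Prior odds = 1/59.
Likelihood ratio of a positive result = 0.81/0.14 = 81/14.
Target posterior odds = 0.85/0.15 = 17/3.
Require (81/14)ⁿ ≥ 17/3 ÷ (1/59) = 1003/3.
(81/14)³ = 531441/2744 falls short of 1003/3 but (81/14)⁴ = 43046721/38416 reaches it, so n = 4.

4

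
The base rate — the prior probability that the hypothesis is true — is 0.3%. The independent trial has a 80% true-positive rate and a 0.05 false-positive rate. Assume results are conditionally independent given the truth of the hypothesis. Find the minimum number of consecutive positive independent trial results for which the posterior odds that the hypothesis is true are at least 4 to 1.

Prior odds: 0.003 ÷ 0.997 = 3/997.
Likelihood ratio of a positive result = 0.8/0.05 = 16.
Target odds = 4.
Need (3/997) × 16ⁿ ≥ 4, i.e. 16ⁿ ≥ 3988/3.
16² = 256 falls short of 3988/3 but 16³ = 4096 reaches it, so n = 3.

3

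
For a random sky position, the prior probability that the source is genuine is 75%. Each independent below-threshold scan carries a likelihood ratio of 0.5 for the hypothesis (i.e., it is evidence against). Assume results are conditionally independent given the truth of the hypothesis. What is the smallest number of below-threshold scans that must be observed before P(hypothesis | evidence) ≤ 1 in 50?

8

Prior odds: 0.75 ÷ 0.25 = 3.
Likelihood ratio per below-threshold scan = 0.5.
Target odds: 0.02 ÷ 0.98 = 1/49.
Need 3 × 0.5ⁿ ≤ 1/49, i.e. 0.5ⁿ ≤ 1/147.
0.5⁷ = 0.0078125 is still above 1/147 but 0.5⁸ = 0.00390625 is at or below it, so n = 8.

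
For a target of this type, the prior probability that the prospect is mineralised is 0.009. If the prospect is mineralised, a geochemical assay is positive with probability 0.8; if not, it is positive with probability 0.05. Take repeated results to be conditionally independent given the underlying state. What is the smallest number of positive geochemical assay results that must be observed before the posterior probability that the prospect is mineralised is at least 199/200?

Prior odds: 0.009 ÷ 0.991 = 9/991.
Likelihood ratio of a positive = 0.8/0.05 = 16.
Target posterior odds = 0.995/0.005 = 199.
Need (9/991) × 16ⁿ ≥ 199, i.e. 16ⁿ ≥ 197209/9.
16³ = 4096 falls short of 197209/9 but 16⁴ = 65536 reaches it, so n = 4.

4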